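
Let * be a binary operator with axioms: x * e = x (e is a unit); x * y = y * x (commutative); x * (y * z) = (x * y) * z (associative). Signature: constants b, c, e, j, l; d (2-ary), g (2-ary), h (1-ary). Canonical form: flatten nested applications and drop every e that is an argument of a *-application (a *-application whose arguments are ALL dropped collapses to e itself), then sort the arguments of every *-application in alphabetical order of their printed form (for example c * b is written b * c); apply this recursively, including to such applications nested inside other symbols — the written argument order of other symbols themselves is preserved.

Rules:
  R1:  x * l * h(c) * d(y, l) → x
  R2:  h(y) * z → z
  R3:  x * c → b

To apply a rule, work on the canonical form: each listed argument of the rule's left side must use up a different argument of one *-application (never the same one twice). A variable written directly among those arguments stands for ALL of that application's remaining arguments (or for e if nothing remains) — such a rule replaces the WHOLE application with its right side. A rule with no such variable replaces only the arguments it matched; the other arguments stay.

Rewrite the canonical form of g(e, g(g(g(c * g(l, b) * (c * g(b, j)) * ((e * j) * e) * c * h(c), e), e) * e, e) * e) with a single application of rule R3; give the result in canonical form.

Answer: g(e, g(g(g(b, e), e), e))

Derivation:
Canonical form:  g(e, g(g(g(c * c * c * g(b, j) * g(l, b) * h(c) * j, e), e), e))
Match R3:  consume c;  x := c * c * g(b, j) * g(l, b) * h(c) * j
The extension variable absorbs all remaining arguments, so the whole application is rewritten.
Result:  g(e, g(g(g(b, e), e), e))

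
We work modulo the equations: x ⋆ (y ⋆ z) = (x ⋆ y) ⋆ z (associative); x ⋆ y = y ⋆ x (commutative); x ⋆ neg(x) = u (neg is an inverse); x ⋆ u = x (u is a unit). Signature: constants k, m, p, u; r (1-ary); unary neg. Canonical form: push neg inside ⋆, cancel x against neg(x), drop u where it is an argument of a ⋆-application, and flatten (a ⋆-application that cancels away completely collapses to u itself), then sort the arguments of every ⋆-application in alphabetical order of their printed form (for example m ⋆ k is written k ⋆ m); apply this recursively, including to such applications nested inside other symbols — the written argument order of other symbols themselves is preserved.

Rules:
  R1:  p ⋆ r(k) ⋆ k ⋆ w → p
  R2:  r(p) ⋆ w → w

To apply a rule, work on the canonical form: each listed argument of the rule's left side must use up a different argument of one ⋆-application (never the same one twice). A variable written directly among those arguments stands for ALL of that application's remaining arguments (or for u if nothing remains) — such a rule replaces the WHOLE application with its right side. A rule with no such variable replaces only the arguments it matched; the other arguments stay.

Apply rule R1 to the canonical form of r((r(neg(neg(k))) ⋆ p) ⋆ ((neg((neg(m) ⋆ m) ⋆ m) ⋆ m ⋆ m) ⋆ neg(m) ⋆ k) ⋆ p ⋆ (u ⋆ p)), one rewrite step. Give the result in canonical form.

Answer: r(p)

Derivation:
Canonical form:  r(k ⋆ p ⋆ p ⋆ p ⋆ r(k))
Match R1:  consume k, p, r(k);  w := p ⋆ p
Every leftover argument binds to the variable; the entire application is replaced.
Result:  r(p)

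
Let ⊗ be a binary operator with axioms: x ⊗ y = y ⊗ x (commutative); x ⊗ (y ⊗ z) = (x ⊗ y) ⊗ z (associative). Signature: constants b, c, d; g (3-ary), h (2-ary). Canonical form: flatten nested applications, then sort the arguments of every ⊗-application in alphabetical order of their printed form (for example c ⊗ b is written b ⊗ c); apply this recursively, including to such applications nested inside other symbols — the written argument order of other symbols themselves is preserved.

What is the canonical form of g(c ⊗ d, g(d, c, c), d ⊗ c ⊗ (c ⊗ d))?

Focus inside:  d ⊗ c ⊗ (c ⊗ d)
Un-nest:  d ⊗ c ⊗ c ⊗ d
Order the arguments:  c ⊗ c ⊗ d ⊗ d
Reassemble:  g(c ⊗ d, g(d, c, c), c ⊗ c ⊗ d ⊗ d)

Answer: g(c ⊗ d, g(d, c, c), c ⊗ c ⊗ d ⊗ d)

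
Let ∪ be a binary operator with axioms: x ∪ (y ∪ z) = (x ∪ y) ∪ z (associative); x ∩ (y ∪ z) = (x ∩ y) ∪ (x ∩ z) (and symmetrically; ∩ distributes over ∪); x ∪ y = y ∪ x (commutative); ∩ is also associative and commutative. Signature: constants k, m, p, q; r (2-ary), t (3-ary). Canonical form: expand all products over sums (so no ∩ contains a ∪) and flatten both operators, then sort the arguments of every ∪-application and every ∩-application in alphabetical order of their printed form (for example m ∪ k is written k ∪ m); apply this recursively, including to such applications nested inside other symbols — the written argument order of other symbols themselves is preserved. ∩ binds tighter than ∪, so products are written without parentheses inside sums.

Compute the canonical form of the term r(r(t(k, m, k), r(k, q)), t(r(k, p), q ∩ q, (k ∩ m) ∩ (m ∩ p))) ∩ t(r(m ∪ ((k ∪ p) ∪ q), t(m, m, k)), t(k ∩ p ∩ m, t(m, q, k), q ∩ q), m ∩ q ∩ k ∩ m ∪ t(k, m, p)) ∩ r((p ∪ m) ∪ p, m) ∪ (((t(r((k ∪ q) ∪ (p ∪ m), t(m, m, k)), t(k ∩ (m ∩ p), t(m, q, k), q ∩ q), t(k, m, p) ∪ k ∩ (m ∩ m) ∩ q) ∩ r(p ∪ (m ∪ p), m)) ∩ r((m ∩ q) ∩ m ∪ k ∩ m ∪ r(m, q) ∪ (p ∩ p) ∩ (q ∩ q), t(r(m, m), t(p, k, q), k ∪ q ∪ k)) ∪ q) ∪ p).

Answer: p ∪ q ∪ r(k ∩ m ∪ m ∩ m ∩ q ∪ p ∩ p ∩ q ∩ q ∪ r(m, q), t(r(m, m), t(p, k, q), k ∪ k ∪ q)) ∩ r(m ∪ p ∪ p, m) ∩ t(r(k ∪ m ∪ p ∪ q, t(m, m, k)), t(k ∩ m ∩ p, t(m, q, k), q ∩ q), k ∩ m ∩ m ∩ q ∪ t(k, m, p)) ∪ r(m ∪ p ∪ p, m) ∩ r(r(t(k, m, k), r(k, q)), t(r(k, p), q ∩ q, k ∩ m ∩ m ∩ p)) ∩ t(r(k ∪ m ∪ p ∪ q, t(m, m, k)), t(k ∩ m ∩ p, t(m, q, k), q ∩ q), k ∩ m ∩ m ∩ q ∪ t(k, m, p))

Derivation:
Merge nested applications:  r(m ∪ p ∪ p, m) ∩ r(r(t(k, m, k), r(k, q)), t(r(k, p), q ∩ q, k ∩ m ∩ m ∩ p)) ∩ t(r(k ∪ m ∪ p ∪ q, t(m, m, k)), t(k ∩ m ∩ p, t(m, q, k), q ∩ q), k ∩ m ∩ m ∩ q ∪ t(k, m, p)) ∪ r(k ∩ m ∪ m ∩ m ∩ q ∪ p ∩ p ∩ q ∩ q ∪ r(m, q), t(r(m, m), t(p, k, q), k ∪ k ∪ q)) ∩ r(m ∪ p ∪ p, m) ∩ t(r(k ∪ m ∪ p ∪ q, t(m, m, k)), t(k ∩ m ∩ p, t(m, q, k), q ∩ q), k ∩ m ∩ m ∩ q ∪ t(k, m, p)) ∪ q ∪ p
Sort:  p ∪ q ∪ r(k ∩ m ∪ m ∩ m ∩ q ∪ p ∩ p ∩ q ∩ q ∪ r(m, q), t(r(m, m), t(p, k, q), k ∪ k ∪ q)) ∩ r(m ∪ p ∪ p, m) ∩ t(r(k ∪ m ∪ p ∪ q, t(m, m, k)), t(k ∩ m ∩ p, t(m, q, k), q ∩ q), k ∩ m ∩ m ∩ q ∪ t(k, m, p)) ∪ r(m ∪ p ∪ p, m) ∩ r(r(t(k, m, k), r(k, q)), t(r(k, p), q ∩ q, k ∩ m ∩ m ∩ p)) ∩ t(r(k ∪ m ∪ p ∪ q, t(m, m, k)), t(k ∩ m ∩ p, t(m, q, k), q ∩ q), k ∩ m ∩ m ∩ q ∪ t(k, m, p))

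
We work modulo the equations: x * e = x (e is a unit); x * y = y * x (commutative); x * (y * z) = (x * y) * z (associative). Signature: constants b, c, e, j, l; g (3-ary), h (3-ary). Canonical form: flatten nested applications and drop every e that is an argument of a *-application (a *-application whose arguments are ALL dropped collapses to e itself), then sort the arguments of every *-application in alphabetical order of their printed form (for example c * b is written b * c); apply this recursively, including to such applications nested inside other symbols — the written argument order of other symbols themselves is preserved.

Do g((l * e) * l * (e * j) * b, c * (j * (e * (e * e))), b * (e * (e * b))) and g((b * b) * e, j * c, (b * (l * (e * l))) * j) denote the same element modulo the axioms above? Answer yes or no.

Left:  g((l * e) * l * (e * j) * b, c * (j * (e * (e * e))), b * (e * (e * b)))
  Focus inside:  c * (j * (e * (e * e)))
  Flatten:  c * j * e * e * e
  Drop the unit:  drop e (×3)
  Sort arguments:  c * j
  Put back:  g(b * j * l * l, c * j, b * b)
Right:  g((b * b) * e, j * c, (b * (l * (e * l))) * j)
  Descend into:  (b * (l * (e * l))) * j
  Merge nested applications:  b * l * e * l * j
  Unit:  drop e
  Order the arguments:  b * j * l * l
  Reassemble:  g(b * b, c * j, b * j * l * l)

Answer: no — g(b * j * l * l, c * j, b * b) vs g(b * b, c * j, b * j * l * l)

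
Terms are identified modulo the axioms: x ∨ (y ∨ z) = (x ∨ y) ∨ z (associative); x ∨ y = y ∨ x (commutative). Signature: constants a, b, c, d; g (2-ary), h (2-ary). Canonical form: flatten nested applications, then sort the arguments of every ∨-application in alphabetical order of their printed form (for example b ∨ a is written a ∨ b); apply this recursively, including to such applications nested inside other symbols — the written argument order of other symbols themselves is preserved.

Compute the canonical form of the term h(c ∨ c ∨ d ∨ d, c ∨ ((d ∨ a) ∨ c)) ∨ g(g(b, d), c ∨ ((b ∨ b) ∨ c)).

Answer: g(g(b, d), b ∨ b ∨ c ∨ c) ∨ h(c ∨ c ∨ d ∨ d, a ∨ c ∨ c ∨ d)

Derivation:
Simplify inside:  h(c ∨ c ∨ d ∨ d, c ∨ ((d ∨ a) ∨ c))  →  h(c ∨ c ∨ d ∨ d, a ∨ c ∨ c ∨ d)
Canonicalize subterm:  g(g(b, d), c ∨ ((b ∨ b) ∨ c))  →  g(g(b, d), b ∨ b ∨ c ∨ c)
Sort arguments:  g(g(b, d), b ∨ b ∨ c ∨ c) ∨ h(c ∨ c ∨ d ∨ d, a ∨ c ∨ c ∨ d)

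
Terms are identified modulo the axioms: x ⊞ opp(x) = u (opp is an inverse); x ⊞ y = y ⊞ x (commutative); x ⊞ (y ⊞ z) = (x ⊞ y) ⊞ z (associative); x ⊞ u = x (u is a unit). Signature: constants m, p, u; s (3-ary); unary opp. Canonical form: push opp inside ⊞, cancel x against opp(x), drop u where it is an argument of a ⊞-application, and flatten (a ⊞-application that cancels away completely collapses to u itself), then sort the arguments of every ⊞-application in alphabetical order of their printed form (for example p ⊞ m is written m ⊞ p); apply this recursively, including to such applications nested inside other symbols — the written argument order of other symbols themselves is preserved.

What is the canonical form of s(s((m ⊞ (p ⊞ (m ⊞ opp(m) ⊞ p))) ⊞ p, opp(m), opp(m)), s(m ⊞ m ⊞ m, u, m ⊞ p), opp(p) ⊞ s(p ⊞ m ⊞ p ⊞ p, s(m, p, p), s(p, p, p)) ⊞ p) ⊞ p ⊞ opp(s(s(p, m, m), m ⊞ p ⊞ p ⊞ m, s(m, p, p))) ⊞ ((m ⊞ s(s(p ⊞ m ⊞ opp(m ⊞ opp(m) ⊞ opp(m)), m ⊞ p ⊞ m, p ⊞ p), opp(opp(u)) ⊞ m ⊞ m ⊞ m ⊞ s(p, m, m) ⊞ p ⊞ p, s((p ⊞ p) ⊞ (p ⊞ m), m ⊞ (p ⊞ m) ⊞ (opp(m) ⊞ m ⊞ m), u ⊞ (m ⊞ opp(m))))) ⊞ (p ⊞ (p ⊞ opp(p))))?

Push opp inside:  distribute opp over ⊞ and collapse double opp
Collect terms:  s(s(m ⊞ p ⊞ p ⊞ p, opp(m), opp(m)), s(m ⊞ m ⊞ m, u, m ⊞ p), s(m ⊞ p ⊞ p ⊞ p, s(m, p, p), s(p, p, p))) ⊞ p ⊞ p ⊞ opp(s(s(p, m, m), m ⊞ m ⊞ p ⊞ p, s(m, p, p))) ⊞ m ⊞ s(s(m ⊞ m ⊞ p, m ⊞ m ⊞ p, p ⊞ p), m ⊞ m ⊞ m ⊞ p ⊞ p ⊞ s(p, m, m), s(m ⊞ p ⊞ p ⊞ p, m ⊞ m ⊞ m ⊞ p, u))
Sort:  m ⊞ opp(s(s(p, m, m), m ⊞ m ⊞ p ⊞ p, s(m, p, p))) ⊞ p ⊞ p ⊞ s(s(m ⊞ m ⊞ p, m ⊞ m ⊞ p, p ⊞ p), m ⊞ m ⊞ m ⊞ p ⊞ p ⊞ s(p, m, m), s(m ⊞ p ⊞ p ⊞ p, m ⊞ m ⊞ m ⊞ p, u)) ⊞ s(s(m ⊞ p ⊞ p ⊞ p, opp(m), opp(m)), s(m ⊞ m ⊞ m, u, m ⊞ p), s(m ⊞ p ⊞ p ⊞ p, s(m, p, p), s(p, p, p)))

Answer: m ⊞ opp(s(s(p, m, m), m ⊞ m ⊞ p ⊞ p, s(m, p, p))) ⊞ p ⊞ p ⊞ s(s(m ⊞ m ⊞ p, m ⊞ m ⊞ p, p ⊞ p), m ⊞ m ⊞ m ⊞ p ⊞ p ⊞ s(p, m, m), s(m ⊞ p ⊞ p ⊞ p, m ⊞ m ⊞ m ⊞ p, u)) ⊞ s(s(m ⊞ p ⊞ p ⊞ p, opp(m), opp(m)), s(m ⊞ m ⊞ m, u, m ⊞ p), s(m ⊞ p ⊞ p ⊞ p, s(m, p, p), s(p, p, p)))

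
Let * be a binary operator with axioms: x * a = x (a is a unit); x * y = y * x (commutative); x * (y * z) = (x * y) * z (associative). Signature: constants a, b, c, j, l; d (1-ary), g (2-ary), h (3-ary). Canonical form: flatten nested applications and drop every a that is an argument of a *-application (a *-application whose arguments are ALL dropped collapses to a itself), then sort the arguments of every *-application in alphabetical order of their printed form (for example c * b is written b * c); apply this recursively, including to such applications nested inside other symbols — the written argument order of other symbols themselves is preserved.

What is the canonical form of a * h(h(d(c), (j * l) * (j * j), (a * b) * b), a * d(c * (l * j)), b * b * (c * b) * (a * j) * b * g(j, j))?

Answer: h(h(d(c), j * j * j * l, b * b), d(c * j * l), b * b * b * b * c * g(j, j) * j)

Derivation:
Canonicalize subterm:  h(h(d(c), (j * l) * (j * j), (a * b) * b), a * d(c * (l * j)), b * b * (c * b) * (a * j) * b * g(j, j))  →  h(h(d(c), j * j * j * l, b * b), d(c * j * l), b * b * b * b * c * g(j, j) * j)
Units out:  drop a
Sort:  h(h(d(c), j * j * j * l, b * b), d(c * j * l), b * b * b * b * c * g(j, j) * j)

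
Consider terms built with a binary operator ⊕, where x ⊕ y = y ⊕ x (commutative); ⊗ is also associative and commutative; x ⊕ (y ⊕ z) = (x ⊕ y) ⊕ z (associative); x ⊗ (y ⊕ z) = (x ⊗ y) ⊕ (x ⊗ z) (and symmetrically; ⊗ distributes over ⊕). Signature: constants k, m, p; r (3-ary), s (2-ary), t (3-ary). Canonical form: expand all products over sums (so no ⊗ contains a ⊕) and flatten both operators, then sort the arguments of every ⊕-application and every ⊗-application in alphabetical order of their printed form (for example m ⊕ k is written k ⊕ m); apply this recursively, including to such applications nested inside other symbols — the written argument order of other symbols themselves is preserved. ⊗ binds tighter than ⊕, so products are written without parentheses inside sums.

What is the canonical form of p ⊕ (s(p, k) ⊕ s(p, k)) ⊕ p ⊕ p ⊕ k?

Flatten:  p ⊕ s(p, k) ⊕ s(p, k) ⊕ p ⊕ p ⊕ k
Order the arguments:  k ⊕ p ⊕ p ⊕ p ⊕ s(p, k) ⊕ s(p, k)

Answer: k ⊕ p ⊕ p ⊕ p ⊕ s(p, k) ⊕ s(p, k)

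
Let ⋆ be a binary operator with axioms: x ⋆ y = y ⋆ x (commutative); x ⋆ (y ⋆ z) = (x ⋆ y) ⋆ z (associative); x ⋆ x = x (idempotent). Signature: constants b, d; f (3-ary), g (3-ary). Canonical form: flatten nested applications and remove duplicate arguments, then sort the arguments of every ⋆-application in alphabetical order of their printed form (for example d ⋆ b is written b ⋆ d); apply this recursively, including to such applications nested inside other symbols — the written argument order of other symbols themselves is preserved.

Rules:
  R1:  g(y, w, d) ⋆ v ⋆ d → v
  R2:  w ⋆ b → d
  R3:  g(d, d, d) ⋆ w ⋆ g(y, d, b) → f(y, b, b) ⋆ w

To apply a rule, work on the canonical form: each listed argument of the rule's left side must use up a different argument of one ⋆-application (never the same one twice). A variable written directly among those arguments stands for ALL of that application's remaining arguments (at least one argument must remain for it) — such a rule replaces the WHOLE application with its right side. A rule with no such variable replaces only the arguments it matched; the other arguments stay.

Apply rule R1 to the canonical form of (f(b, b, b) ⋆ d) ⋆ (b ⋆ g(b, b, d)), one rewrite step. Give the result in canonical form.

Canonical form:  b ⋆ d ⋆ f(b, b, b) ⋆ g(b, b, d)
R1 matches:  uses d, g(b, b, d);  v := b ⋆ f(b, b, b), w := b, y := b
The extension variable absorbs all remaining arguments, so the whole application is rewritten.
Result:  b ⋆ f(b, b, b)

Answer: b ⋆ f(b, b, b)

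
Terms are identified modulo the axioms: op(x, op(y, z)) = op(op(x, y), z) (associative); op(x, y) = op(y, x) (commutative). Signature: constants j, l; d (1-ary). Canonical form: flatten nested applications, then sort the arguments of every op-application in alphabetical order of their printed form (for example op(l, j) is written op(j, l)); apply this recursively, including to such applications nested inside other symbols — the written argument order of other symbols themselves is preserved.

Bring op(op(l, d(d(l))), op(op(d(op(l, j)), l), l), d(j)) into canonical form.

Answer: op(d(d(l)), d(j), d(op(j, l)), l, l, l)

Derivation:
Un-nest:  op(l, d(d(l)), d(op(l, j)), l, l, d(j))
Canonicalize subterm:  d(op(l, j))  →  d(op(j, l))
Sort:  op(d(d(l)), d(j), d(op(j, l)), l, l, l)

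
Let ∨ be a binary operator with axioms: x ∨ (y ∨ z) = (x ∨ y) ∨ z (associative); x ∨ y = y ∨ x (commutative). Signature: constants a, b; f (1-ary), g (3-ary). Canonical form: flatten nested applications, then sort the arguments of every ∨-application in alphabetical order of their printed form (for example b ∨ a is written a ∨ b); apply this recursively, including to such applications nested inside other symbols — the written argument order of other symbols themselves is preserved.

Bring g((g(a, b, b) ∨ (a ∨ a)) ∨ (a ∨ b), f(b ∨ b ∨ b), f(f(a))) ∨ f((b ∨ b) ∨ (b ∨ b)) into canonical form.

Answer: f(b ∨ b ∨ b ∨ b) ∨ g(a ∨ a ∨ a ∨ b ∨ g(a, b, b), f(b ∨ b ∨ b), f(f(a)))

Derivation:
Inside:  g((g(a, b, b) ∨ (a ∨ a)) ∨ (a ∨ b), f(b ∨ b ∨ b), f(f(a)))  →  g(a ∨ a ∨ a ∨ b ∨ g(a, b, b), f(b ∨ b ∨ b), f(f(a)))
Canonicalize subterm:  f((b ∨ b) ∨ (b ∨ b))  →  f(b ∨ b ∨ b ∨ b)
Sort arguments:  f(b ∨ b ∨ b ∨ b) ∨ g(a ∨ a ∨ a ∨ b ∨ g(a, b, b), f(b ∨ b ∨ b), f(f(a)))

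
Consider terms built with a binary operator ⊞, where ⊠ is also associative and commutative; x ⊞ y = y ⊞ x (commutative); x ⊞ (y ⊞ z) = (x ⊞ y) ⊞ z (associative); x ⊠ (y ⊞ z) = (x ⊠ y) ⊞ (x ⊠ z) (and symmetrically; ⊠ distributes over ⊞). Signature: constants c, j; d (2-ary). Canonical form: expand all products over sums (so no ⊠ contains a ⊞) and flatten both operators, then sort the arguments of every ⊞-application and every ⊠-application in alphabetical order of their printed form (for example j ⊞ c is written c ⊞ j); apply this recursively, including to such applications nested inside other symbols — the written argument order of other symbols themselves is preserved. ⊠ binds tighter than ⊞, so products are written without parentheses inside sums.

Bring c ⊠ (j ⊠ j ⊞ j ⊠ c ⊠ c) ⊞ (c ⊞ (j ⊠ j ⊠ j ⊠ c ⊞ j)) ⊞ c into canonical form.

Answer: c ⊞ c ⊞ c ⊠ c ⊠ c ⊠ j ⊞ c ⊠ j ⊠ j ⊞ c ⊠ j ⊠ j ⊠ j ⊞ j

Derivation:
Expand:  c ⊠ j ⊠ j ⊞ c ⊠ c ⊠ c ⊠ j ⊞ c ⊞ c ⊠ j ⊠ j ⊠ j ⊞ j ⊞ c
Sort:  c ⊞ c ⊞ c ⊠ c ⊠ c ⊠ j ⊞ c ⊠ j ⊠ j ⊞ c ⊠ j ⊠ j ⊠ j ⊞ j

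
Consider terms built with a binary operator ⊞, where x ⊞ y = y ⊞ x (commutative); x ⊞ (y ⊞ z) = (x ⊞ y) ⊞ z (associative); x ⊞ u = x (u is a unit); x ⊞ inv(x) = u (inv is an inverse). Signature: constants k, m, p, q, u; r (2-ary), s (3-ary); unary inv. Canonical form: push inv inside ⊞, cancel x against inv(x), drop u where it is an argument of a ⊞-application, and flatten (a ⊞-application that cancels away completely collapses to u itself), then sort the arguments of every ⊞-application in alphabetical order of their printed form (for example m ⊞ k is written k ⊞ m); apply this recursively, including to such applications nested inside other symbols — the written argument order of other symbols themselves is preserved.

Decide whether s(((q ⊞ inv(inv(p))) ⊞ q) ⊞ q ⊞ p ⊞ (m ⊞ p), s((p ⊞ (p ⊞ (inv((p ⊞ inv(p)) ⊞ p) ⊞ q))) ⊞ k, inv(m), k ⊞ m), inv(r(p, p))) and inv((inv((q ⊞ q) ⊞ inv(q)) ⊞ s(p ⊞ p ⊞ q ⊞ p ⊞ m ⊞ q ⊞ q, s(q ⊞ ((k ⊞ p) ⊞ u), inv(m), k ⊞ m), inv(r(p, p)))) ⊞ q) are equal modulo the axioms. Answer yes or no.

Left:  s(((q ⊞ inv(inv(p))) ⊞ q) ⊞ q ⊞ p ⊞ (m ⊞ p), s((p ⊞ (p ⊞ (inv((p ⊞ inv(p)) ⊞ p) ⊞ q))) ⊞ k, inv(m), k ⊞ m), inv(r(p, p)))
  Focus inside:  (p ⊞ (p ⊞ (inv((p ⊞ inv(p)) ⊞ p) ⊞ q))) ⊞ k
  Push inv inside:  distribute inv over ⊞ and collapse double inv
  Collect:  p ⊞ q ⊞ k
  Order the arguments:  k ⊞ p ⊞ q
  Reassemble:  s(m ⊞ p ⊞ p ⊞ p ⊞ q ⊞ q ⊞ q, s(k ⊞ p ⊞ q, inv(m), k ⊞ m), inv(r(p, p)))
Right:  inv((inv((q ⊞ q) ⊞ inv(q)) ⊞ s(p ⊞ p ⊞ q ⊞ p ⊞ m ⊞ q ⊞ q, s(q ⊞ ((k ⊞ p) ⊞ u), inv(m), k ⊞ m), inv(r(p, p)))) ⊞ q)
  Push inv inside:  distribute inv over ⊞ and collapse double inv
  Cancel:  q cancels
  Combine occurrences:  inv(s(m ⊞ p ⊞ p ⊞ p ⊞ q ⊞ q ⊞ q, s(k ⊞ p ⊞ q, inv(m), k ⊞ m), inv(r(p, p))))

Answer: no — s(m ⊞ p ⊞ p ⊞ p ⊞ q ⊞ q ⊞ q, s(k ⊞ p ⊞ q, inv(m), k ⊞ m), inv(r(p, p))) vs inv(s(m ⊞ p ⊞ p ⊞ p ⊞ q ⊞ q ⊞ q, s(k ⊞ p ⊞ q, inv(m), k ⊞ m), inv(r(p, p))))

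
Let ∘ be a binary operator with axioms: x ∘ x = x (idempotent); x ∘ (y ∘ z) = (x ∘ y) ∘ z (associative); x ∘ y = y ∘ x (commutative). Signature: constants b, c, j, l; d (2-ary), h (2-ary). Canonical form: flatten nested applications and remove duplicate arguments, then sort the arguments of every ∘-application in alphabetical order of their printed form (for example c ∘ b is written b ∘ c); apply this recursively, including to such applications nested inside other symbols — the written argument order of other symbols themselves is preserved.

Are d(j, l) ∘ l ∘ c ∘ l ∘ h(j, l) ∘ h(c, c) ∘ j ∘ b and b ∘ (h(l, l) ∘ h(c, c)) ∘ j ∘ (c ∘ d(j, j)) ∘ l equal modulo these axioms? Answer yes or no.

Left:  d(j, l) ∘ l ∘ c ∘ l ∘ h(j, l) ∘ h(c, c) ∘ j ∘ b
  Deduplicate:  drop duplicate l
  Sort arguments:  b ∘ c ∘ d(j, l) ∘ h(c, c) ∘ h(j, l) ∘ j ∘ l
Right:  b ∘ (h(l, l) ∘ h(c, c)) ∘ j ∘ (c ∘ d(j, j)) ∘ l
  Merge nested applications:  b ∘ h(l, l) ∘ h(c, c) ∘ j ∘ c ∘ d(j, j) ∘ l
  Sort:  b ∘ c ∘ d(j, j) ∘ h(c, c) ∘ h(l, l) ∘ j ∘ l

Answer: no — b ∘ c ∘ d(j, l) ∘ h(c, c) ∘ h(j, l) ∘ j ∘ l vs b ∘ c ∘ d(j, j) ∘ h(c, c) ∘ h(l, l) ∘ j ∘ l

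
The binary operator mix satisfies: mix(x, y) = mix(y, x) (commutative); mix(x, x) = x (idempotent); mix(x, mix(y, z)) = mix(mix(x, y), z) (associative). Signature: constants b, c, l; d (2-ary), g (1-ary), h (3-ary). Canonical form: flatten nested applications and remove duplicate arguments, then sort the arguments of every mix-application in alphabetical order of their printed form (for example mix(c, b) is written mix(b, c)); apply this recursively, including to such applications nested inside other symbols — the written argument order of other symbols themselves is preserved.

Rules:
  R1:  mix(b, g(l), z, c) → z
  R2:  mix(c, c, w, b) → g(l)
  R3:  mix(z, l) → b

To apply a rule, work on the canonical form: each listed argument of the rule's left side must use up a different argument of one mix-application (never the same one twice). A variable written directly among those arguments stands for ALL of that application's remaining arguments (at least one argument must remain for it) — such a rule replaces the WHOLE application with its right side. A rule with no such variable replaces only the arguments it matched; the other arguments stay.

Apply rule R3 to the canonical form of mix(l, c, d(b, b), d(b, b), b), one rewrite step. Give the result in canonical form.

Answer: b

Derivation:
Canonical form:  mix(b, c, d(b, b), l)
Apply R3:  consuming l;  z := mix(b, c, d(b, b))
The variable takes the whole remainder — replace the entire application.
Result:  b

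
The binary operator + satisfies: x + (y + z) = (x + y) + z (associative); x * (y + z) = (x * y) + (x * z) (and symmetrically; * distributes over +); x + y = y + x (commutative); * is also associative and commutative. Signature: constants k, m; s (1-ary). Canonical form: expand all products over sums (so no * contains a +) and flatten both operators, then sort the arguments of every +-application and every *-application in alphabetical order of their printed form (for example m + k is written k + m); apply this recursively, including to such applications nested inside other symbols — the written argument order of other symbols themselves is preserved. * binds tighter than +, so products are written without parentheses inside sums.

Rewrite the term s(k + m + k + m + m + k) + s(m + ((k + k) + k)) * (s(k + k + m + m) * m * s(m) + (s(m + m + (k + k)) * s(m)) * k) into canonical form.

Expand:  s(k + k + k + m + m + m) + m * s(k + k + k + m) * s(k + k + m + m) * s(m) + k * s(k + k + k + m) * s(k + k + m + m) * s(m)
Sort arguments:  k * s(k + k + k + m) * s(k + k + m + m) * s(m) + m * s(k + k + k + m) * s(k + k + m + m) * s(m) + s(k + k + k + m + m + m)

Answer: k * s(k + k + k + m) * s(k + k + m + m) * s(m) + m * s(k + k + k + m) * s(k + k + m + m) * s(m) + s(k + k + k + m + m + m)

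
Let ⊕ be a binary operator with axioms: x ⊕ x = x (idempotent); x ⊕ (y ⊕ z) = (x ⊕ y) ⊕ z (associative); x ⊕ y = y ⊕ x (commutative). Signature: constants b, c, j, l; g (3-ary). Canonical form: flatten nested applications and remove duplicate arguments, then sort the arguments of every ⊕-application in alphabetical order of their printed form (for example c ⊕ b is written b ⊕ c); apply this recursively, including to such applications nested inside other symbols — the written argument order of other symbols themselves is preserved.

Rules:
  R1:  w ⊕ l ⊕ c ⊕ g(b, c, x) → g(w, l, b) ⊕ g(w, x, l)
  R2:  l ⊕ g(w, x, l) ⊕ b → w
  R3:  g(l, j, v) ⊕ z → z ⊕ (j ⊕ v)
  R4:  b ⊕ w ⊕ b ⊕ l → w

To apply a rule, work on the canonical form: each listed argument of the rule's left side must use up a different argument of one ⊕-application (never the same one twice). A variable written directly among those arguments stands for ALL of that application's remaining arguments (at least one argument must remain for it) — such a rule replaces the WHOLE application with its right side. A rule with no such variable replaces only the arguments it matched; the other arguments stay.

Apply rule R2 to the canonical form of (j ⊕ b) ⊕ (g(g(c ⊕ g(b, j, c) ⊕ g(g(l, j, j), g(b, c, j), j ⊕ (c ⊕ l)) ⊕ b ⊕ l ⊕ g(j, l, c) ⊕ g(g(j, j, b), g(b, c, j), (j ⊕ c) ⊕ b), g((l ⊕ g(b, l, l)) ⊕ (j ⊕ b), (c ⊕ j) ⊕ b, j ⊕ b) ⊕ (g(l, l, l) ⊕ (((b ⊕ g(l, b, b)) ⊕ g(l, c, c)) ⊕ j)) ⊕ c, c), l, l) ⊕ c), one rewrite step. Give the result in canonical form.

Canonical form:  b ⊕ c ⊕ g(g(b ⊕ c ⊕ g(b, j, c) ⊕ g(g(j, j, b), g(b, c, j), b ⊕ c ⊕ j) ⊕ g(g(l, j, j), g(b, c, j), c ⊕ j ⊕ l) ⊕ g(j, l, c) ⊕ l, b ⊕ c ⊕ g(b ⊕ g(b, l, l) ⊕ j ⊕ l, b ⊕ c ⊕ j, b ⊕ j) ⊕ g(l, b, b) ⊕ g(l, c, c) ⊕ g(l, l, l) ⊕ j, c), l, l) ⊕ j
Match R2:  consume b, g(b, l, l), l;  w := b, x := l
New term:  b ⊕ c ⊕ g(g(b ⊕ c ⊕ g(b, j, c) ⊕ g(g(j, j, b), g(b, c, j), b ⊕ c ⊕ j) ⊕ g(g(l, j, j), g(b, c, j), c ⊕ j ⊕ l) ⊕ g(j, l, c) ⊕ l, b ⊕ c ⊕ g(b ⊕ j, b ⊕ c ⊕ j, b ⊕ j) ⊕ g(l, b, b) ⊕ g(l, c, c) ⊕ g(l, l, l) ⊕ j, c), l, l) ⊕ j

Answer: b ⊕ c ⊕ g(g(b ⊕ c ⊕ g(b, j, c) ⊕ g(g(j, j, b), g(b, c, j), b ⊕ c ⊕ j) ⊕ g(g(l, j, j), g(b, c, j), c ⊕ j ⊕ l) ⊕ g(j, l, c) ⊕ l, b ⊕ c ⊕ g(b ⊕ j, b ⊕ c ⊕ j, b ⊕ j) ⊕ g(l, b, b) ⊕ g(l, c, c) ⊕ g(l, l, l) ⊕ j, c), l, l) ⊕ j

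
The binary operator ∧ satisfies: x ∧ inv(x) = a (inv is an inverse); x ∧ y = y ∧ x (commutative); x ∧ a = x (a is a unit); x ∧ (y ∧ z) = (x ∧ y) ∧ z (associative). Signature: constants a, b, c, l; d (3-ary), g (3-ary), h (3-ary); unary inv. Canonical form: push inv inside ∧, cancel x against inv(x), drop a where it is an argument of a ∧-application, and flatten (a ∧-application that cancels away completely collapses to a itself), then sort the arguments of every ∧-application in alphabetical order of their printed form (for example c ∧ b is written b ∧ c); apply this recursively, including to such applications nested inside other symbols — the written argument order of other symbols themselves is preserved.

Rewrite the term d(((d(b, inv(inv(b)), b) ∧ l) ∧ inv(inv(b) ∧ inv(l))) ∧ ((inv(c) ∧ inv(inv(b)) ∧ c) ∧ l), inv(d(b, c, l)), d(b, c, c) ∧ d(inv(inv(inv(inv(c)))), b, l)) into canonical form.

Focus inside:  ((d(b, inv(inv(b)), b) ∧ l) ∧ inv(inv(b) ∧ inv(l))) ∧ ((inv(c) ∧ inv(inv(b)) ∧ c) ∧ l)
Push inv inside:  distribute inv over ∧ and collapse double inv
Cancel:  c cancels
Collect:  d(b, b, b) ∧ l ∧ l ∧ l ∧ b ∧ b
Sort arguments:  b ∧ b ∧ d(b, b, b) ∧ l ∧ l ∧ l
Rebuild:  d(b ∧ b ∧ d(b, b, b) ∧ l ∧ l ∧ l, inv(d(b, c, l)), d(b, c, c) ∧ d(c, b, l))

Answer: d(b ∧ b ∧ d(b, b, b) ∧ l ∧ l ∧ l, inv(d(b, c, l)), d(b, c, c) ∧ d(c, b, l))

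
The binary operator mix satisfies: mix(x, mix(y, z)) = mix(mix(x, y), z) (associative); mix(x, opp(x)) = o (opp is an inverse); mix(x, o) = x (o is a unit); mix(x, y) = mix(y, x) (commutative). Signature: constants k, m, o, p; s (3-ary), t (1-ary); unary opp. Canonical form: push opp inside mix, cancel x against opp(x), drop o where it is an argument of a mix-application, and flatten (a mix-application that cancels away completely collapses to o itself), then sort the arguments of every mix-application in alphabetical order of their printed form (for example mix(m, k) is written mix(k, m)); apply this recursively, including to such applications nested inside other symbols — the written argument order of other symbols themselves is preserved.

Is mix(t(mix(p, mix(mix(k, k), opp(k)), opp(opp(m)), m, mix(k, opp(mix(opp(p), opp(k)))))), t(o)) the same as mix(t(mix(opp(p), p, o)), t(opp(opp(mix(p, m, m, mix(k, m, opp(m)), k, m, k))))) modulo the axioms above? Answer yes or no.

Left:  mix(t(mix(p, mix(mix(k, k), opp(k)), opp(opp(m)), m, mix(k, opp(mix(opp(p), opp(k)))))), t(o))
  Push opp inside:  distribute opp over mix and collapse double opp
  Combine occurrences:  mix(t(mix(k, k, k, m, m, p, p)), t(o))
Right:  mix(t(mix(opp(p), p, o)), t(opp(opp(mix(p, m, m, mix(k, m, opp(m)), k, m, k)))))
  Push opp inside:  distribute opp over mix and collapse double opp
  Combine occurrences:  mix(t(o), t(mix(k, k, k, m, m, m, p)))
  Sort:  mix(t(mix(k, k, k, m, m, m, p)), t(o))

Answer: no — mix(t(mix(k, k, k, m, m, p, p)), t(o)) vs mix(t(mix(k, k, k, m, m, m, p)), t(o))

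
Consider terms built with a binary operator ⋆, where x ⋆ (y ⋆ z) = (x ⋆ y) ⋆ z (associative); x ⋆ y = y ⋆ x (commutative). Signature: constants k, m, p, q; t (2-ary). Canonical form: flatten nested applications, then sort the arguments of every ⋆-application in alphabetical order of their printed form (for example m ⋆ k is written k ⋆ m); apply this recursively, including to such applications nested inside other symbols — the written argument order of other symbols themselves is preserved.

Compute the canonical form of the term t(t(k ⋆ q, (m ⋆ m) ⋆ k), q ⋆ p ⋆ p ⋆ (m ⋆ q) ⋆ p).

Answer: t(t(k ⋆ q, k ⋆ m ⋆ m), m ⋆ p ⋆ p ⋆ p ⋆ q ⋆ q)

Derivation:
Work inside:  q ⋆ p ⋆ p ⋆ (m ⋆ q) ⋆ p
Flatten:  q ⋆ p ⋆ p ⋆ m ⋆ q ⋆ p
Sort arguments:  m ⋆ p ⋆ p ⋆ p ⋆ q ⋆ q
Put back:  t(t(k ⋆ q, k ⋆ m ⋆ m), m ⋆ p ⋆ p ⋆ p ⋆ q ⋆ q)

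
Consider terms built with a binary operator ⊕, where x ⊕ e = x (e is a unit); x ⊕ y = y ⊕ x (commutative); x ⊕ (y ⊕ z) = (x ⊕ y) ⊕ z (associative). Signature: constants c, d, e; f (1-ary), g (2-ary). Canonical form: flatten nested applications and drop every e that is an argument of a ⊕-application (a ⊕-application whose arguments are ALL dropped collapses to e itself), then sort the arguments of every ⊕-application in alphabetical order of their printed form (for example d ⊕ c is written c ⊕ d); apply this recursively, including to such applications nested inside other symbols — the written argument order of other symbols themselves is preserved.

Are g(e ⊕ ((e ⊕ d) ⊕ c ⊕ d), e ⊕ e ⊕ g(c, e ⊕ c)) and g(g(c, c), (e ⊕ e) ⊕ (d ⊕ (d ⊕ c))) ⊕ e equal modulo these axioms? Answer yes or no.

Left:  g(e ⊕ ((e ⊕ d) ⊕ c ⊕ d), e ⊕ e ⊕ g(c, e ⊕ c))
  Focus inside:  e ⊕ e ⊕ g(c, e ⊕ c)
  Canonicalize subterm:  g(c, e ⊕ c)  →  g(c, c)
  Unit:  drop e (×2)
  Sort:  g(c, c)
  Rebuild:  g(c ⊕ d ⊕ d, g(c, c))
Right:  g(g(c, c), (e ⊕ e) ⊕ (d ⊕ (d ⊕ c))) ⊕ e
  Simplify inside:  g(g(c, c), (e ⊕ e) ⊕ (d ⊕ (d ⊕ c)))  →  g(g(c, c), c ⊕ d ⊕ d)
  Unit:  drop e
  Order the arguments:  g(g(c, c), c ⊕ d ⊕ d)

Answer: no — g(c ⊕ d ⊕ d, g(c, c)) vs g(g(c, c), c ⊕ d ⊕ d)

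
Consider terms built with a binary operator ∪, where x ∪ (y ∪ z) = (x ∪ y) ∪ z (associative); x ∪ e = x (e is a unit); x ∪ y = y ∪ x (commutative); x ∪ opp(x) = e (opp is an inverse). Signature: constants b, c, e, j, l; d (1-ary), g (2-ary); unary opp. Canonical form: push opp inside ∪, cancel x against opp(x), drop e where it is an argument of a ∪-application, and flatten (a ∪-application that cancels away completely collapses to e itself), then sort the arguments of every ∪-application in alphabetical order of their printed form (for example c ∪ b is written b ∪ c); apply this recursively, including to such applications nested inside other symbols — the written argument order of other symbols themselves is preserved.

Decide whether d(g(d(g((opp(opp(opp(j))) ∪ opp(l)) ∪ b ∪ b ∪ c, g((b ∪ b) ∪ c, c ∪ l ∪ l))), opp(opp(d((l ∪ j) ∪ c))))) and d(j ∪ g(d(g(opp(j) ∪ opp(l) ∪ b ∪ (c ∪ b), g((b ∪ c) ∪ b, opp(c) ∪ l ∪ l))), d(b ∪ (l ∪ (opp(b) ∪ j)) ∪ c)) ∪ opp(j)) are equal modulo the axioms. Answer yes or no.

Left:  d(g(d(g((opp(opp(opp(j))) ∪ opp(l)) ∪ b ∪ b ∪ c, g((b ∪ b) ∪ c, c ∪ l ∪ l))), opp(opp(d((l ∪ j) ∪ c)))))
  Work inside:  (opp(opp(opp(j))) ∪ opp(l)) ∪ b ∪ b ∪ c
  Push opp inside:  distribute opp over ∪ and collapse double opp
  Collect:  opp(j) ∪ opp(l) ∪ b ∪ b ∪ c
  Order the arguments:  b ∪ b ∪ c ∪ opp(j) ∪ opp(l)
  Rebuild:  d(g(d(g(b ∪ b ∪ c ∪ opp(j) ∪ opp(l), g(b ∪ b ∪ c, c ∪ l ∪ l))), d(c ∪ j ∪ l)))
Right:  d(j ∪ g(d(g(opp(j) ∪ opp(l) ∪ b ∪ (c ∪ b), g((b ∪ c) ∪ b, opp(c) ∪ l ∪ l))), d(b ∪ (l ∪ (opp(b) ∪ j)) ∪ c)) ∪ opp(j))
  Focus inside:  j ∪ g(d(g(opp(j) ∪ opp(l) ∪ b ∪ (c ∪ b), g((b ∪ c) ∪ b, opp(c) ∪ l ∪ l))), d(b ∪ (l ∪ (opp(b) ∪ j)) ∪ c)) ∪ opp(j)
  Inverses cancel:  j cancels
  Combine occurrences:  g(d(g(b ∪ b ∪ c ∪ opp(j) ∪ opp(l), g(b ∪ b ∪ c, l ∪ l ∪ opp(c)))), d(c ∪ j ∪ l))
  Rebuild:  d(g(d(g(b ∪ b ∪ c ∪ opp(j) ∪ opp(l), g(b ∪ b ∪ c, l ∪ l ∪ opp(c)))), d(c ∪ j ∪ l)))

Answer: no — d(g(d(g(b ∪ b ∪ c ∪ opp(j) ∪ opp(l), g(b ∪ b ∪ c, c ∪ l ∪ l))), d(c ∪ j ∪ l))) vs d(g(d(g(b ∪ b ∪ c ∪ opp(j) ∪ opp(l), g(b ∪ b ∪ c, l ∪ l ∪ opp(c)))), d(c ∪ j ∪ l)))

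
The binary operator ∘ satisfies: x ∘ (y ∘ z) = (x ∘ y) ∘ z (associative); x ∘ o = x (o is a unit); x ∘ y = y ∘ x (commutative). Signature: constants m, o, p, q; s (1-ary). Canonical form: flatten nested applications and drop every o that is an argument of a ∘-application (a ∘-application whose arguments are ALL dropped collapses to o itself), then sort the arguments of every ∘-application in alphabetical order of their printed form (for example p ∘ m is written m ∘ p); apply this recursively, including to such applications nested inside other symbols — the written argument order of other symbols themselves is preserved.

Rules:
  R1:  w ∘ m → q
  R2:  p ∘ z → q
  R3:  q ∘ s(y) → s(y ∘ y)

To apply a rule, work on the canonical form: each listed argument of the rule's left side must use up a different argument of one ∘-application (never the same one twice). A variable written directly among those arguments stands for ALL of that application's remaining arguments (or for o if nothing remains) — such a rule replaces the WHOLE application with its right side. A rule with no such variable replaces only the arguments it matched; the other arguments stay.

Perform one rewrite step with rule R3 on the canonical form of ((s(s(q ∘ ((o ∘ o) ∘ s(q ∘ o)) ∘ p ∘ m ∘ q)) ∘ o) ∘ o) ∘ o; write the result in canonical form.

Answer: s(s(m ∘ p ∘ q ∘ s(q ∘ q)))

Derivation:
Canonical form:  s(s(m ∘ p ∘ q ∘ q ∘ s(q)))
R3 matches:  uses q, s(q);  y := q
Giving:  s(s(m ∘ p ∘ q ∘ s(q ∘ q)))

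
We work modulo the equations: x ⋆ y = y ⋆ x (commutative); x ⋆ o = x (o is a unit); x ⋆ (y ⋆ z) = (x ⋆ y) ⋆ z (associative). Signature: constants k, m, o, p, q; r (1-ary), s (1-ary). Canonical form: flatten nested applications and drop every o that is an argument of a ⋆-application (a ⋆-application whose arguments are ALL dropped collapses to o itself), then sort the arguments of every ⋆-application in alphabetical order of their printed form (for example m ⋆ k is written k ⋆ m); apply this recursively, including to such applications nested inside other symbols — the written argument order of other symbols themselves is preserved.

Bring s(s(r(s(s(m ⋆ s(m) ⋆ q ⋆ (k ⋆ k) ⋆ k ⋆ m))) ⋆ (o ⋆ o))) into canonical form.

Descend into:  r(s(s(m ⋆ s(m) ⋆ q ⋆ (k ⋆ k) ⋆ k ⋆ m))) ⋆ (o ⋆ o)
Flatten:  r(s(s(m ⋆ s(m) ⋆ q ⋆ (k ⋆ k) ⋆ k ⋆ m))) ⋆ o ⋆ o
Canonicalize subterm:  r(s(s(m ⋆ s(m) ⋆ q ⋆ (k ⋆ k) ⋆ k ⋆ m)))  →  r(s(s(k ⋆ k ⋆ k ⋆ m ⋆ m ⋆ q ⋆ s(m))))
Drop the unit:  drop o (×2)
Sort arguments:  r(s(s(k ⋆ k ⋆ k ⋆ m ⋆ m ⋆ q ⋆ s(m))))
Rebuild:  s(s(r(s(s(k ⋆ k ⋆ k ⋆ m ⋆ m ⋆ q ⋆ s(m))))))

Answer: s(s(r(s(s(k ⋆ k ⋆ k ⋆ m ⋆ m ⋆ q ⋆ s(m))))))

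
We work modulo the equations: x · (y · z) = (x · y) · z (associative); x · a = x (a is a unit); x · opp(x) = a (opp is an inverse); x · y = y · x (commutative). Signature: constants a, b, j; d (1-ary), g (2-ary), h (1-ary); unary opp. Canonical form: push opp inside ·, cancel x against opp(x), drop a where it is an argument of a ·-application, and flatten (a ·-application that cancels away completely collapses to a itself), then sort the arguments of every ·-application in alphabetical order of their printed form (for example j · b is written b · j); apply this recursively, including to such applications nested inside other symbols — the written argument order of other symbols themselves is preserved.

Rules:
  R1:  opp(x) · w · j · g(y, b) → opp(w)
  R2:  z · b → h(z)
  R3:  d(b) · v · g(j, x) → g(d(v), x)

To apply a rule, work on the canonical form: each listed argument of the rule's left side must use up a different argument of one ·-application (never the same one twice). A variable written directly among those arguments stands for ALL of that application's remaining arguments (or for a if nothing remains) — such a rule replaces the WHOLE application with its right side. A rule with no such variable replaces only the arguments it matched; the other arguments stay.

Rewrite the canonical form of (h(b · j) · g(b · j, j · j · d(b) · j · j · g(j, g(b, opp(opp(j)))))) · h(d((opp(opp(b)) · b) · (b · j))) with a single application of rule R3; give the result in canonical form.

Answer: g(b · j, g(d(j · j · j · j), g(b, j))) · h(b · j) · h(d(b · b · b · j))

Derivation:
Canonical form:  g(b · j, d(b) · g(j, g(b, j)) · j · j · j · j) · h(b · j) · h(d(b · b · b · j))
R3 matches:  uses d(b), g(j, g(b, j));  v := j · j · j · j, x := g(b, j)
Every leftover argument binds to the variable; the entire application is replaced.
Result:  g(b · j, g(d(j · j · j · j), g(b, j))) · h(b · j) · h(d(b · b · b · j))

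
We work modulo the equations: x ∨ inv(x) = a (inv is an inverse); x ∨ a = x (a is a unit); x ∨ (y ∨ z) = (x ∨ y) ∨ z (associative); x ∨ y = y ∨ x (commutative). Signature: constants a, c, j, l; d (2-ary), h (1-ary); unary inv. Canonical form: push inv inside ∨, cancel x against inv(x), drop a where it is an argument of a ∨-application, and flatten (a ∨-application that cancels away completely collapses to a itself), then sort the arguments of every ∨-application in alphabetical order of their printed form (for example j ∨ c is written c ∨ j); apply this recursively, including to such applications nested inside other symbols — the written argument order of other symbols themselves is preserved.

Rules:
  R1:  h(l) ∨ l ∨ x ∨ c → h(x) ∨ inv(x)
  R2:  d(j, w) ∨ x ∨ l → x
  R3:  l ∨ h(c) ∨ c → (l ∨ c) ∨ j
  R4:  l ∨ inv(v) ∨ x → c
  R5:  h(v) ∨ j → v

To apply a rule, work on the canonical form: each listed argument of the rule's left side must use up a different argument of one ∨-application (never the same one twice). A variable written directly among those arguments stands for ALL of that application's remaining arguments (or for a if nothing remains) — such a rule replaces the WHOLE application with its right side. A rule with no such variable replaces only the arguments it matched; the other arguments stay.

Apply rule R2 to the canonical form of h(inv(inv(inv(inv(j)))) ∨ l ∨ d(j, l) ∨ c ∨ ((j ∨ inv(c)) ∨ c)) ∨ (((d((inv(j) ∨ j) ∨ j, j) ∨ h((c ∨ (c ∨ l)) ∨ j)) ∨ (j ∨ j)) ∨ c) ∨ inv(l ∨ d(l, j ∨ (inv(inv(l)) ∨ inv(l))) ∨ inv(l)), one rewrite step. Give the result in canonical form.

Answer: c ∨ d(j, j) ∨ h(c ∨ c ∨ j ∨ l) ∨ h(c ∨ j ∨ j) ∨ inv(d(l, j)) ∨ j ∨ j

Derivation:
Canonical form:  c ∨ d(j, j) ∨ h(c ∨ c ∨ j ∨ l) ∨ h(c ∨ d(j, l) ∨ j ∨ j ∨ l) ∨ inv(d(l, j)) ∨ j ∨ j
Match R2:  consume d(j, l), l;  w := l, x := c ∨ j ∨ j
The extension variable absorbs all remaining arguments, so the whole application is rewritten.
Giving:  c ∨ d(j, j) ∨ h(c ∨ c ∨ j ∨ l) ∨ h(c ∨ j ∨ j) ∨ inv(d(l, j)) ∨ j ∨ j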